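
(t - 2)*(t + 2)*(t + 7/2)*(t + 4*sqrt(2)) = t^4 + 7*t^3/2 + 4*sqrt(2)*t^3 - 4*t^2 + 14*sqrt(2)*t^2 - 16*sqrt(2)*t - 14*t - 56*sqrt(2)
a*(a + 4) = a^2 + 4*a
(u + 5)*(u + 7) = u^2 + 12*u + 35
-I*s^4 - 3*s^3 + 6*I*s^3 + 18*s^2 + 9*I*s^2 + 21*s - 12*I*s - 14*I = (s - 7)*(s - 2*I)*(s - I)*(-I*s - I)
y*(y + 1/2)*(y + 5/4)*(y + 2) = y^4 + 15*y^3/4 + 33*y^2/8 + 5*y/4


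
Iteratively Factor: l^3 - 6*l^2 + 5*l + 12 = (l - 4)*(l^2 - 2*l - 3) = (l - 4)*(l - 3)*(l + 1)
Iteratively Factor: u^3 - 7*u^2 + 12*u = (u - 4)*(u^2 - 3*u) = u*(u - 4)*(u - 3)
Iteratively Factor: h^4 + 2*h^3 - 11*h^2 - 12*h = (h + 4)*(h^3 - 2*h^2 - 3*h) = h*(h + 4)*(h^2 - 2*h - 3) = h*(h - 3)*(h + 4)*(h + 1)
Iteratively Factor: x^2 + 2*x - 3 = (x + 3)*(x - 1)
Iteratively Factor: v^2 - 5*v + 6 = (v - 3)*(v - 2)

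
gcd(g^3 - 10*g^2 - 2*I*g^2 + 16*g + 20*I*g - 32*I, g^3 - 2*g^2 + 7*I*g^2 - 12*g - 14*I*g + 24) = g - 2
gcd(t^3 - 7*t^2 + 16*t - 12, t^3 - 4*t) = t - 2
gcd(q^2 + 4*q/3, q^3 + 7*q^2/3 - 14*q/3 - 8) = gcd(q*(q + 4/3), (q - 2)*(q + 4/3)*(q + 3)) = q + 4/3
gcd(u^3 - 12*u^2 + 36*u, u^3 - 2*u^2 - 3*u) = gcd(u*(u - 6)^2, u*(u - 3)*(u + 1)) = u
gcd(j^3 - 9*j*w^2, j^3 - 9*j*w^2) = -j^3 + 9*j*w^2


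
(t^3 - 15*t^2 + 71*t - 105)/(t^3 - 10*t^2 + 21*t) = (t - 5)/t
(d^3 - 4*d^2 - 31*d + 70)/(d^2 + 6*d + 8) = (d^3 - 4*d^2 - 31*d + 70)/(d^2 + 6*d + 8)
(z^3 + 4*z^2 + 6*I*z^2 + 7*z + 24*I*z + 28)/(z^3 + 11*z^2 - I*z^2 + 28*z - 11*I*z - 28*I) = (z + 7*I)/(z + 7)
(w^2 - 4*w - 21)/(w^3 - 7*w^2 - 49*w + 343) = (w + 3)/(w^2 - 49)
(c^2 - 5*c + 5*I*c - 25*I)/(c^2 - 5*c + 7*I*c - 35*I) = (c + 5*I)/(c + 7*I)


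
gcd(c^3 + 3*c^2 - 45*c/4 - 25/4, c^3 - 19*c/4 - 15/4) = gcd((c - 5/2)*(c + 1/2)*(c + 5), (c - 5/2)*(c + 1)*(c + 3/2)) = c - 5/2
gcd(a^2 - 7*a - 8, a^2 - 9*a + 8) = a - 8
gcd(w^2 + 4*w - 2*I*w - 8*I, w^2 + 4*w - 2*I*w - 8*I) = w^2 + w*(4 - 2*I) - 8*I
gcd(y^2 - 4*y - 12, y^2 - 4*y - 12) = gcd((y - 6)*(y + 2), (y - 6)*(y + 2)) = y^2 - 4*y - 12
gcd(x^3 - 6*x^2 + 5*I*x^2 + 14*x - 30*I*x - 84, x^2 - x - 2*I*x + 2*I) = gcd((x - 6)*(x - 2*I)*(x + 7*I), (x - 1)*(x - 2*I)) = x - 2*I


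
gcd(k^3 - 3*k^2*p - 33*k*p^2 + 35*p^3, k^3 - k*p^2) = -k + p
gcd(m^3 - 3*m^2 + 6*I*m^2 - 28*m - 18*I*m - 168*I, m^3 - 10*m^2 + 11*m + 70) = m - 7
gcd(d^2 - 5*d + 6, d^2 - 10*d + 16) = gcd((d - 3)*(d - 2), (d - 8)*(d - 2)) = d - 2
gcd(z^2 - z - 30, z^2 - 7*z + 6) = z - 6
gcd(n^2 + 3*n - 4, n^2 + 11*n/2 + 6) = n + 4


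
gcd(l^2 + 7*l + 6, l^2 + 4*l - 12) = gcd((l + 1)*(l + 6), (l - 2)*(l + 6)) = l + 6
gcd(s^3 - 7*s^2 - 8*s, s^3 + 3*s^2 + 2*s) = s^2 + s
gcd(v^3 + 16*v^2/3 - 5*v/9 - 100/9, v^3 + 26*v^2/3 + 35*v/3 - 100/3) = v^2 + 11*v/3 - 20/3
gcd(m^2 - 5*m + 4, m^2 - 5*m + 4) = m^2 - 5*m + 4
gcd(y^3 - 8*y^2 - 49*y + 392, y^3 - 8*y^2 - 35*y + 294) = y - 7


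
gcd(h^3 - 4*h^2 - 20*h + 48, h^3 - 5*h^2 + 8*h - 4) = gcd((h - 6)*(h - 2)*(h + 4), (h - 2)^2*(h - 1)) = h - 2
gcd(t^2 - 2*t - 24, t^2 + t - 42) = t - 6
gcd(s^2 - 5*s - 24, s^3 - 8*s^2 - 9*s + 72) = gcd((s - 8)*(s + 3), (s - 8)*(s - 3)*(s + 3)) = s^2 - 5*s - 24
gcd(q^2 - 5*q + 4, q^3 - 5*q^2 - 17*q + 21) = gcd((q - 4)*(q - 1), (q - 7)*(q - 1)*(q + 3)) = q - 1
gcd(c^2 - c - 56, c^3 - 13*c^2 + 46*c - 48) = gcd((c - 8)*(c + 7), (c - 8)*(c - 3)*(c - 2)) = c - 8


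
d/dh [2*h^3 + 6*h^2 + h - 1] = 6*h^2 + 12*h + 1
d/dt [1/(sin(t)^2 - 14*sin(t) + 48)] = 2*(7 - sin(t))*cos(t)/(sin(t)^2 - 14*sin(t) + 48)^2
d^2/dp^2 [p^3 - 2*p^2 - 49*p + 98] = 6*p - 4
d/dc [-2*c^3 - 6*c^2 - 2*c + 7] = -6*c^2 - 12*c - 2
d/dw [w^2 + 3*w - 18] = 2*w + 3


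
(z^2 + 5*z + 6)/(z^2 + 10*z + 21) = (z + 2)/(z + 7)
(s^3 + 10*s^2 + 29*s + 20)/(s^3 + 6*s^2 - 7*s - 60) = (s + 1)/(s - 3)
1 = 1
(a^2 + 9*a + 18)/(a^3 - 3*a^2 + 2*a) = (a^2 + 9*a + 18)/(a*(a^2 - 3*a + 2))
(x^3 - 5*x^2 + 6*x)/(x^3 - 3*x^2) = (x - 2)/x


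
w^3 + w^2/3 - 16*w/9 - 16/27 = (w - 4/3)*(w + 1/3)*(w + 4/3)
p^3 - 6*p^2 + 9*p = p*(p - 3)^2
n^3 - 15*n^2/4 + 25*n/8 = n*(n - 5/2)*(n - 5/4)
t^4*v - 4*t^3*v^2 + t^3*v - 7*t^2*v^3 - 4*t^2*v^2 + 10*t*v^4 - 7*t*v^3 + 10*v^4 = (t - 5*v)*(t - v)*(t + 2*v)*(t*v + v)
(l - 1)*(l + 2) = l^2 + l - 2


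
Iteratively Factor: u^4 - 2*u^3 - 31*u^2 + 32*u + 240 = (u + 4)*(u^3 - 6*u^2 - 7*u + 60) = (u - 4)*(u + 4)*(u^2 - 2*u - 15) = (u - 5)*(u - 4)*(u + 4)*(u + 3)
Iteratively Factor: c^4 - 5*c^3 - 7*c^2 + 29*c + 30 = (c - 3)*(c^3 - 2*c^2 - 13*c - 10) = (c - 3)*(c + 2)*(c^2 - 4*c - 5) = (c - 3)*(c + 1)*(c + 2)*(c - 5)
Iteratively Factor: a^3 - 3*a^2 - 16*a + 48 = (a - 3)*(a^2 - 16) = (a - 4)*(a - 3)*(a + 4)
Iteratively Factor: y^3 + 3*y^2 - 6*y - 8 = (y + 1)*(y^2 + 2*y - 8) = (y - 2)*(y + 1)*(y + 4)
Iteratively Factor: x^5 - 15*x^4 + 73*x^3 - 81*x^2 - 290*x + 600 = (x - 5)*(x^4 - 10*x^3 + 23*x^2 + 34*x - 120) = (x - 5)*(x - 3)*(x^3 - 7*x^2 + 2*x + 40) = (x - 5)^2*(x - 3)*(x^2 - 2*x - 8) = (x - 5)^2*(x - 4)*(x - 3)*(x + 2)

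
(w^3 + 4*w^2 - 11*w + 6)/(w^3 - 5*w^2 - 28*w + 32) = (w^2 + 5*w - 6)/(w^2 - 4*w - 32)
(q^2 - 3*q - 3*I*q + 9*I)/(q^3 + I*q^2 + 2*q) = (q^2 - 3*q - 3*I*q + 9*I)/(q*(q^2 + I*q + 2))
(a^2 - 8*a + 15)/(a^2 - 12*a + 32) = (a^2 - 8*a + 15)/(a^2 - 12*a + 32)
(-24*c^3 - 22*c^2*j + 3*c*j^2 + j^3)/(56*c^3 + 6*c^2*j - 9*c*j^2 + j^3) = (-6*c^2 - 7*c*j - j^2)/(14*c^2 + 5*c*j - j^2)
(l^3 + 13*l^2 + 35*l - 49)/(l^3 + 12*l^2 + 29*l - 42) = (l + 7)/(l + 6)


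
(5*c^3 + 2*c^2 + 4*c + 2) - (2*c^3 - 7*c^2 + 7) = 3*c^3 + 9*c^2 + 4*c - 5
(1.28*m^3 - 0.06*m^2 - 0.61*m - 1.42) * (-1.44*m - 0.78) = -1.8432*m^4 - 0.912*m^3 + 0.9252*m^2 + 2.5206*m + 1.1076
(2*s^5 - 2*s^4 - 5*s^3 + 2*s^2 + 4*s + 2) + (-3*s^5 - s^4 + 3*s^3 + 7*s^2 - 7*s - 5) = -s^5 - 3*s^4 - 2*s^3 + 9*s^2 - 3*s - 3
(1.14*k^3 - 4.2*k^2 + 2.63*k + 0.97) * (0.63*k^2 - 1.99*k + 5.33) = 0.7182*k^5 - 4.9146*k^4 + 16.0911*k^3 - 27.0086*k^2 + 12.0876*k + 5.1701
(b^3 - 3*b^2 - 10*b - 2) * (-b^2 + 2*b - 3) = -b^5 + 5*b^4 + b^3 - 9*b^2 + 26*b + 6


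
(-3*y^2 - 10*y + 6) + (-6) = -3*y^2 - 10*y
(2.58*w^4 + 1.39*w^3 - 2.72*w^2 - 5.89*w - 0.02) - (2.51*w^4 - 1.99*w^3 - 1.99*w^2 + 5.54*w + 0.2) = 0.0700000000000003*w^4 + 3.38*w^3 - 0.73*w^2 - 11.43*w - 0.22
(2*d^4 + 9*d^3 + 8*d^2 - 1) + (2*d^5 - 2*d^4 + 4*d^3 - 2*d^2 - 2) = 2*d^5 + 13*d^3 + 6*d^2 - 3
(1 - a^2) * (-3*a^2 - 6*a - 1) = 3*a^4 + 6*a^3 - 2*a^2 - 6*a - 1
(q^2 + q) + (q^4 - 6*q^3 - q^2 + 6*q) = q^4 - 6*q^3 + 7*q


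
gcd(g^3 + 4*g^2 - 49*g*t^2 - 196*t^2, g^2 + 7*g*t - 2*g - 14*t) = g + 7*t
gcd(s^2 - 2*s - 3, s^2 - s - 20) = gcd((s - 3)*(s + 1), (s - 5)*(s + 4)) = 1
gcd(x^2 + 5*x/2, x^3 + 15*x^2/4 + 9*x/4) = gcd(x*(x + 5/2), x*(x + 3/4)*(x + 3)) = x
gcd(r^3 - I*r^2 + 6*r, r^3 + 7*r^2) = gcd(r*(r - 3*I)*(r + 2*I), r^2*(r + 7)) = r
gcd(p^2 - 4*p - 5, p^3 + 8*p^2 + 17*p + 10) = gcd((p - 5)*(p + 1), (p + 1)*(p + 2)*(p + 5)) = p + 1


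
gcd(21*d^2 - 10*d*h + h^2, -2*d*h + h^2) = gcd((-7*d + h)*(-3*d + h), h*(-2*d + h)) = 1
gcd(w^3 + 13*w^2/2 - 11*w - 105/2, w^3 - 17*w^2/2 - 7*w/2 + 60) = w^2 - w/2 - 15/2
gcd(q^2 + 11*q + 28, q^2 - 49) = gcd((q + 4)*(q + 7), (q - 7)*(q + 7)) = q + 7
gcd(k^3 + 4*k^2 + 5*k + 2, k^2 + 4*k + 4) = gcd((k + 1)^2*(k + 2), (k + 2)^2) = k + 2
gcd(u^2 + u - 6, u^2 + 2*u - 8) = u - 2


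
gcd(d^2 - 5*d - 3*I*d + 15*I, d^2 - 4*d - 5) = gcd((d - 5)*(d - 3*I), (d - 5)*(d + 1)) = d - 5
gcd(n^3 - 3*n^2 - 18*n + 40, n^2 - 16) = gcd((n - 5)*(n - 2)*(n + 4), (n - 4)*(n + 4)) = n + 4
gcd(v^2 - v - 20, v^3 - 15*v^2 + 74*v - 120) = v - 5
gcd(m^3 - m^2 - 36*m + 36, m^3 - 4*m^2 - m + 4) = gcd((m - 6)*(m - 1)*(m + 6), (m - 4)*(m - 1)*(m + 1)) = m - 1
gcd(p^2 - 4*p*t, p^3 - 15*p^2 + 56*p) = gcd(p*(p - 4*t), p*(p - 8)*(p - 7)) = p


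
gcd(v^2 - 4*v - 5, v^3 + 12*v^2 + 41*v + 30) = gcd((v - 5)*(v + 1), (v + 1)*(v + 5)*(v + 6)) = v + 1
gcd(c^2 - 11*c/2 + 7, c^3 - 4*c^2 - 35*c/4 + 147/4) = c - 7/2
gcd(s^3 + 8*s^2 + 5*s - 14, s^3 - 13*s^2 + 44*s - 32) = s - 1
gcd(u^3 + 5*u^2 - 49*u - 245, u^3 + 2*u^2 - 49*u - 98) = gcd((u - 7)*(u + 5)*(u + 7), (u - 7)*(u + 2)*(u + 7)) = u^2 - 49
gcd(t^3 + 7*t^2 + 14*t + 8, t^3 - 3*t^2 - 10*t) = t + 2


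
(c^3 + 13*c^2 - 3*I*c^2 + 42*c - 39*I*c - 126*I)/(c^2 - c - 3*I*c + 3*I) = (c^2 + 13*c + 42)/(c - 1)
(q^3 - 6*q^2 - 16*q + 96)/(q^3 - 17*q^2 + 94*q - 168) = (q + 4)/(q - 7)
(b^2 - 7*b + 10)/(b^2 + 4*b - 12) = (b - 5)/(b + 6)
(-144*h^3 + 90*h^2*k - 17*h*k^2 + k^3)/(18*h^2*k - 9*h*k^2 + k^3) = (-8*h + k)/k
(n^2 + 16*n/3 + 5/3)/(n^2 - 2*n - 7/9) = 3*(n + 5)/(3*n - 7)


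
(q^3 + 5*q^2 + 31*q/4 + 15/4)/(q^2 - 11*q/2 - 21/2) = (2*q^2 + 7*q + 5)/(2*(q - 7))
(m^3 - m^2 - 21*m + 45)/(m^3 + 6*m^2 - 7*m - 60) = (m - 3)/(m + 4)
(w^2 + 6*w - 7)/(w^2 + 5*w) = (w^2 + 6*w - 7)/(w*(w + 5))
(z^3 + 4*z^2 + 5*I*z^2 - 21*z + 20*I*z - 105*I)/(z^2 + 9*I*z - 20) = (z^2 + 4*z - 21)/(z + 4*I)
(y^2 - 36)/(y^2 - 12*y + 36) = (y + 6)/(y - 6)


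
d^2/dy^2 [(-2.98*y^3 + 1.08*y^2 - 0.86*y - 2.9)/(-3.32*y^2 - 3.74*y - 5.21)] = (-1.13686837721616e-13*y^5 - 2.8421709430404e-14*y^4 + 26.0536*y^3 + 652.274568*y^2 + 612.135276*y - 111.341824)/(36.594368*y^6 + 123.671328*y^5 + 311.596608*y^4 + 440.462792*y^3 + 488.981424*y^2 + 304.556802*y + 141.420761)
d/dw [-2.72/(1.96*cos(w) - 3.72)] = -5.3312*sin(w)/(1.96*cos(w) - 3.72)^2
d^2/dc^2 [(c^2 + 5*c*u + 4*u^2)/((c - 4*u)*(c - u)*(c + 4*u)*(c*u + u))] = 2*(3*c^5 - 9*c^4*u + 3*c^4 - 19*c^3*u^2 + 3*c^3*u + c^3 + 87*c^2*u^3 - 69*c^2*u^2 + 3*c^2*u - 60*c*u^4 + 135*c*u^3 - 27*c*u^2 + 16*u^5 - 36*u^4 + 41*u^3)/(u*(c^9 - 15*c^8*u + 3*c^8 + 87*c^7*u^2 - 45*c^7*u + 3*c^7 - 245*c^6*u^3 + 261*c^6*u^2 - 45*c^6*u + c^6 + 348*c^5*u^4 - 735*c^5*u^3 + 261*c^5*u^2 - 15*c^5*u - 240*c^4*u^5 + 1044*c^4*u^4 - 735*c^4*u^3 + 87*c^4*u^2 + 64*c^3*u^6 - 720*c^3*u^5 + 1044*c^3*u^4 - 245*c^3*u^3 + 192*c^2*u^6 - 720*c^2*u^5 + 348*c^2*u^4 + 192*c*u^6 - 240*c*u^5 + 64*u^6))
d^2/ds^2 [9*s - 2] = 0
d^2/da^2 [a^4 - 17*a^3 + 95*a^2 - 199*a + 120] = 12*a^2 - 102*a + 190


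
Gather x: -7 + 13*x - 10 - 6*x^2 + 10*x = -6*x^2 + 23*x - 17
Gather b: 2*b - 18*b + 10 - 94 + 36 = -16*b - 48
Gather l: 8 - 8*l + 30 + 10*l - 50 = 2*l - 12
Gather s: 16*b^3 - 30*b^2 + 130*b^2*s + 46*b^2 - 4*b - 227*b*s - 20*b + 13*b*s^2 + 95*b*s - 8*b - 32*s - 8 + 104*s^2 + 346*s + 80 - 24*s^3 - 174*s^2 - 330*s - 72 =16*b^3 + 16*b^2 - 32*b - 24*s^3 + s^2*(13*b - 70) + s*(130*b^2 - 132*b - 16)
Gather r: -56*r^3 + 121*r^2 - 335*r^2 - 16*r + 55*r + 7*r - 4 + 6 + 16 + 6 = -56*r^3 - 214*r^2 + 46*r + 24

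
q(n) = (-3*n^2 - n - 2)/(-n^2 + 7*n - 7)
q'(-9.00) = -0.09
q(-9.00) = 1.56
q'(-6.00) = -0.14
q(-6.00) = 1.22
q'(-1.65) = -0.22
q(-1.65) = 0.40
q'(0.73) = 6.31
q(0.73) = 1.79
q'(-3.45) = -0.20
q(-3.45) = 0.80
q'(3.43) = -3.91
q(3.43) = -7.76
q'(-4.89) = -0.16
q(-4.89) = 1.06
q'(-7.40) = -0.11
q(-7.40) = 1.40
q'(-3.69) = -0.19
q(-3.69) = 0.84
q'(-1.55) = -0.22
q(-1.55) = 0.38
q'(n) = (-6*n - 1)/(-n^2 + 7*n - 7) + (2*n - 7)*(-3*n^2 - n - 2)/(-n^2 + 7*n - 7)^2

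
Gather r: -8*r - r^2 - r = -r^2 - 9*r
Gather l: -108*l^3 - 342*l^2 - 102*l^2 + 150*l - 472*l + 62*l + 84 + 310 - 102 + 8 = -108*l^3 - 444*l^2 - 260*l + 300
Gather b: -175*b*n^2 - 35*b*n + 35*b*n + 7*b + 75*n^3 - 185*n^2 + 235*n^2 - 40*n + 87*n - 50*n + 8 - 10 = b*(7 - 175*n^2) + 75*n^3 + 50*n^2 - 3*n - 2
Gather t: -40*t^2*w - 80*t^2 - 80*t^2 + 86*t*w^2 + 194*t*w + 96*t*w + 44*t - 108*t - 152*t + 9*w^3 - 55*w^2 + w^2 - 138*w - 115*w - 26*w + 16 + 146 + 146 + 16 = t^2*(-40*w - 160) + t*(86*w^2 + 290*w - 216) + 9*w^3 - 54*w^2 - 279*w + 324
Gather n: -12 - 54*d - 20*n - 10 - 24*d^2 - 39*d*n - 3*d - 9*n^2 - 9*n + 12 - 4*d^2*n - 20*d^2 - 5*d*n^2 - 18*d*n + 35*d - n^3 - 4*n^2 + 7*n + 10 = -44*d^2 - 22*d - n^3 + n^2*(-5*d - 13) + n*(-4*d^2 - 57*d - 22)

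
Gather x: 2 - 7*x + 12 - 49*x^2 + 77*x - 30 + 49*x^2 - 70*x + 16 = 0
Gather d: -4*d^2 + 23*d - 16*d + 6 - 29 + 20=-4*d^2 + 7*d - 3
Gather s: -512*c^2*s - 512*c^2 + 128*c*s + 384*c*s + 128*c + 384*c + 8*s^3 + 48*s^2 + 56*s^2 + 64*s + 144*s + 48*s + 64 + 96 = -512*c^2 + 512*c + 8*s^3 + 104*s^2 + s*(-512*c^2 + 512*c + 256) + 160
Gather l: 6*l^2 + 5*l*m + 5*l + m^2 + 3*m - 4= 6*l^2 + l*(5*m + 5) + m^2 + 3*m - 4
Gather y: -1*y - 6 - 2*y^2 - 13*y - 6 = -2*y^2 - 14*y - 12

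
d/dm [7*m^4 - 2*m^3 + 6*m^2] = 2*m*(14*m^2 - 3*m + 6)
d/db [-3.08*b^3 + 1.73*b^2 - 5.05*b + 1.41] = -9.24*b^2 + 3.46*b - 5.05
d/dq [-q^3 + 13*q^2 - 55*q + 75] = -3*q^2 + 26*q - 55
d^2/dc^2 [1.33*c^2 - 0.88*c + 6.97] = 2.66000000000000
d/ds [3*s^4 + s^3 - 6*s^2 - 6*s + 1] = 12*s^3 + 3*s^2 - 12*s - 6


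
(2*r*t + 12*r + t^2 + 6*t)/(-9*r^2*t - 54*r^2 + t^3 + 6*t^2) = (-2*r - t)/(9*r^2 - t^2)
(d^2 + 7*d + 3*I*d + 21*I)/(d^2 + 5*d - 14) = (d + 3*I)/(d - 2)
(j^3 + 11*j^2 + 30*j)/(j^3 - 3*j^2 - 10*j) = (j^2 + 11*j + 30)/(j^2 - 3*j - 10)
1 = 1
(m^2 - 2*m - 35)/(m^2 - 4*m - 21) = (m + 5)/(m + 3)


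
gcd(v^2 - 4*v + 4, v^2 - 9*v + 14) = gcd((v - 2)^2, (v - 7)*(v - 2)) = v - 2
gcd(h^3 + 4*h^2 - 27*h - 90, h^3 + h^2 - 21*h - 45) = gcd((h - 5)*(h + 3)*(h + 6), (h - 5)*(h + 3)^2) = h^2 - 2*h - 15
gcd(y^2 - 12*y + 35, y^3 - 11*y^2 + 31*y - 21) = y - 7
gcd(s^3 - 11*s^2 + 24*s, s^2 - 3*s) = s^2 - 3*s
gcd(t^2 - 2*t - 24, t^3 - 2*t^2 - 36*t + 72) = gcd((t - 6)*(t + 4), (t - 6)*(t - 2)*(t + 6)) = t - 6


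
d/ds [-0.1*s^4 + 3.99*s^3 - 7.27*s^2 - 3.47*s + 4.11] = -0.4*s^3 + 11.97*s^2 - 14.54*s - 3.47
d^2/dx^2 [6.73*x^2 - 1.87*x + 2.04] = 13.4600000000000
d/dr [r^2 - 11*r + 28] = 2*r - 11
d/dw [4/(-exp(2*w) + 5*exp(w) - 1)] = (8*exp(w) - 20)*exp(w)/(exp(2*w) - 5*exp(w) + 1)^2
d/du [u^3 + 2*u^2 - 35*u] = 3*u^2 + 4*u - 35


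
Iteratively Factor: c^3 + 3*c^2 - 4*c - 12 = (c - 2)*(c^2 + 5*c + 6) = (c - 2)*(c + 3)*(c + 2)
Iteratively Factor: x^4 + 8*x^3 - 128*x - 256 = (x + 4)*(x^3 + 4*x^2 - 16*x - 64) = (x + 4)^2*(x^2 - 16) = (x + 4)^3*(x - 4)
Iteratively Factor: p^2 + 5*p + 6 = (p + 3)*(p + 2)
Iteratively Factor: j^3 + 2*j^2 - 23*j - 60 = (j + 3)*(j^2 - j - 20) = (j + 3)*(j + 4)*(j - 5)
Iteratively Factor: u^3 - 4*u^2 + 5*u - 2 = (u - 1)*(u^2 - 3*u + 2) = (u - 2)*(u - 1)*(u - 1)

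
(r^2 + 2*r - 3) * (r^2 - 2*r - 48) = r^4 - 55*r^2 - 90*r + 144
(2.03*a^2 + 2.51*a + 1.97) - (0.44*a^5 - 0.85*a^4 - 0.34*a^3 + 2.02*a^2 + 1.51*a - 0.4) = -0.44*a^5 + 0.85*a^4 + 0.34*a^3 + 0.00999999999999979*a^2 + 1.0*a + 2.37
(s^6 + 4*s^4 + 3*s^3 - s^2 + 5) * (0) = 0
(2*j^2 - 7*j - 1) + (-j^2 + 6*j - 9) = j^2 - j - 10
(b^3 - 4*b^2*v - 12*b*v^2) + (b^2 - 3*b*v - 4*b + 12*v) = b^3 - 4*b^2*v + b^2 - 12*b*v^2 - 3*b*v - 4*b + 12*v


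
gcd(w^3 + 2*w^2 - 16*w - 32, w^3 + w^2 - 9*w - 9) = 1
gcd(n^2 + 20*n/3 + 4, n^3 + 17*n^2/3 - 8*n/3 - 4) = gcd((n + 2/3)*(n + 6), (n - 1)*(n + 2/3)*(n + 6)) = n^2 + 20*n/3 + 4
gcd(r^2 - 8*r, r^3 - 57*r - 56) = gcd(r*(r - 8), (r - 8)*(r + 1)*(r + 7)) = r - 8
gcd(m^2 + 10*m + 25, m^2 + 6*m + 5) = m + 5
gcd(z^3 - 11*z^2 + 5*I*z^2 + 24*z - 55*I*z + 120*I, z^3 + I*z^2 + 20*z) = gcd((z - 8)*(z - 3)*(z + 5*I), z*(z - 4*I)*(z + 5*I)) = z + 5*I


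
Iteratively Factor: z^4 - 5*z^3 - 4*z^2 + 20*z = (z - 2)*(z^3 - 3*z^2 - 10*z) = (z - 2)*(z + 2)*(z^2 - 5*z) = z*(z - 2)*(z + 2)*(z - 5)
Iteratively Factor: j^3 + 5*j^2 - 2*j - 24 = (j + 4)*(j^2 + j - 6) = (j + 3)*(j + 4)*(j - 2)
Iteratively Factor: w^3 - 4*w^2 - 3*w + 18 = (w - 3)*(w^2 - w - 6) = (w - 3)*(w + 2)*(w - 3)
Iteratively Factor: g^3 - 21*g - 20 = (g + 4)*(g^2 - 4*g - 5) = (g + 1)*(g + 4)*(g - 5)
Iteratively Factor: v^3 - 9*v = (v + 3)*(v^2 - 3*v) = v*(v + 3)*(v - 3)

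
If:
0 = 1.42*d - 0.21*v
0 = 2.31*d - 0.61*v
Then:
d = 0.00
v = 0.00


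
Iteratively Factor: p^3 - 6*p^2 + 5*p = (p)*(p^2 - 6*p + 5) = p*(p - 5)*(p - 1)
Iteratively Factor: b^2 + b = (b + 1)*(b)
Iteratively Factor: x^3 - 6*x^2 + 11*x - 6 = (x - 1)*(x^2 - 5*x + 6) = (x - 3)*(x - 1)*(x - 2)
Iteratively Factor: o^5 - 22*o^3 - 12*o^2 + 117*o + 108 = (o + 3)*(o^4 - 3*o^3 - 13*o^2 + 27*o + 36) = (o - 4)*(o + 3)*(o^3 + o^2 - 9*o - 9) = (o - 4)*(o + 3)^2*(o^2 - 2*o - 3) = (o - 4)*(o + 1)*(o + 3)^2*(o - 3)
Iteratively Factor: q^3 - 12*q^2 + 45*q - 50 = (q - 5)*(q^2 - 7*q + 10) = (q - 5)^2*(q - 2)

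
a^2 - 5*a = a*(a - 5)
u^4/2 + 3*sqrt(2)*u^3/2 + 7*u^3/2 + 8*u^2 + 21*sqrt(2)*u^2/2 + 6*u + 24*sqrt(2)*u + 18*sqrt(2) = (u/2 + 1)*(u + 2)*(u + 3)*(u + 3*sqrt(2))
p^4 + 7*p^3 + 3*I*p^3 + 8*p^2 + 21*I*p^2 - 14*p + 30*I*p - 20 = (p + 2)*(p + 5)*(p + I)*(p + 2*I)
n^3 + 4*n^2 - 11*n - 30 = (n - 3)*(n + 2)*(n + 5)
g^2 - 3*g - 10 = (g - 5)*(g + 2)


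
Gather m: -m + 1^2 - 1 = -m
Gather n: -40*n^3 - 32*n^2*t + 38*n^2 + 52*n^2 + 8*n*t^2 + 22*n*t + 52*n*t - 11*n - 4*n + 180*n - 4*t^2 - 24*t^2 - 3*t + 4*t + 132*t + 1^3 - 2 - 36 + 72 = -40*n^3 + n^2*(90 - 32*t) + n*(8*t^2 + 74*t + 165) - 28*t^2 + 133*t + 35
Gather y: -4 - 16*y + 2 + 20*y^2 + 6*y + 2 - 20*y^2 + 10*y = 0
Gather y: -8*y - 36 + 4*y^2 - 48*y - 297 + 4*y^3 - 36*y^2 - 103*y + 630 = 4*y^3 - 32*y^2 - 159*y + 297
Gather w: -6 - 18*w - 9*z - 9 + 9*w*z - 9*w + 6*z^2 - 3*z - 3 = w*(9*z - 27) + 6*z^2 - 12*z - 18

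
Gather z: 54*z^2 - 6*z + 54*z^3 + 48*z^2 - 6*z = 54*z^3 + 102*z^2 - 12*z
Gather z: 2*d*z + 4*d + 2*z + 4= 4*d + z*(2*d + 2) + 4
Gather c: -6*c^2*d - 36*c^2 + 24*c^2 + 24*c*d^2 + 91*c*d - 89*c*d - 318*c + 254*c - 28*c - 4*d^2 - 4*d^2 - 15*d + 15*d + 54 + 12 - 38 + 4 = c^2*(-6*d - 12) + c*(24*d^2 + 2*d - 92) - 8*d^2 + 32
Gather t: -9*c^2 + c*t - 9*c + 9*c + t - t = -9*c^2 + c*t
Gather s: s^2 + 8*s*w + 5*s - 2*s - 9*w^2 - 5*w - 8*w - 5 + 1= s^2 + s*(8*w + 3) - 9*w^2 - 13*w - 4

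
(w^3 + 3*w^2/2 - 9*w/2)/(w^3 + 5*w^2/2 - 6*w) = (w + 3)/(w + 4)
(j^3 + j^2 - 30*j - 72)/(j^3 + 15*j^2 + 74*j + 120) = (j^2 - 3*j - 18)/(j^2 + 11*j + 30)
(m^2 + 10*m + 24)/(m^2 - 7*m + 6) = (m^2 + 10*m + 24)/(m^2 - 7*m + 6)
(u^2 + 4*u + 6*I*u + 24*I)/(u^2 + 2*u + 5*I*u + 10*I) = (u^2 + u*(4 + 6*I) + 24*I)/(u^2 + u*(2 + 5*I) + 10*I)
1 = 1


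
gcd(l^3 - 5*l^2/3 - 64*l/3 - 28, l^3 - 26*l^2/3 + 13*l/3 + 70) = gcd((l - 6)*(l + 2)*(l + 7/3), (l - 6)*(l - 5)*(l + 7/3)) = l^2 - 11*l/3 - 14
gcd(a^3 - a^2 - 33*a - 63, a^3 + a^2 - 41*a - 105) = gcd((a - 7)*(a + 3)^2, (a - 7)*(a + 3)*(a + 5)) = a^2 - 4*a - 21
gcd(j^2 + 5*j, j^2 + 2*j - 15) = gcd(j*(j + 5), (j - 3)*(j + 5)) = j + 5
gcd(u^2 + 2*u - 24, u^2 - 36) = u + 6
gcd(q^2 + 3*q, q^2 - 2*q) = q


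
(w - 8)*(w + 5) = w^2 - 3*w - 40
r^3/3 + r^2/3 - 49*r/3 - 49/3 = (r/3 + 1/3)*(r - 7)*(r + 7)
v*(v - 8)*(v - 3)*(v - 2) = v^4 - 13*v^3 + 46*v^2 - 48*v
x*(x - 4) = x^2 - 4*x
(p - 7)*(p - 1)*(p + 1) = p^3 - 7*p^2 - p + 7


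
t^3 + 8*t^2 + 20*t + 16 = (t + 2)^2*(t + 4)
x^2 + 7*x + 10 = (x + 2)*(x + 5)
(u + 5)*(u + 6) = u^2 + 11*u + 30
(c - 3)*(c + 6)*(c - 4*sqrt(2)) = c^3 - 4*sqrt(2)*c^2 + 3*c^2 - 18*c - 12*sqrt(2)*c + 72*sqrt(2)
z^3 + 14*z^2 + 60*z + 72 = (z + 2)*(z + 6)^2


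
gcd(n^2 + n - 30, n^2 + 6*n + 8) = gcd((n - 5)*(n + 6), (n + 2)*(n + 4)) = 1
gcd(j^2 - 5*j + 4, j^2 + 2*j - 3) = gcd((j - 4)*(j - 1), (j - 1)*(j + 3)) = j - 1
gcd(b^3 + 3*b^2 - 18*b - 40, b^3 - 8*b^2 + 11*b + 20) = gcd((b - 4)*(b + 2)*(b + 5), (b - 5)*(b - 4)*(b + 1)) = b - 4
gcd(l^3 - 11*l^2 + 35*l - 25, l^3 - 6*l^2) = 1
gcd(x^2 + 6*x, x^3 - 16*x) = x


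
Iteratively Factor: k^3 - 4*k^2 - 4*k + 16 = (k + 2)*(k^2 - 6*k + 8) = (k - 4)*(k + 2)*(k - 2)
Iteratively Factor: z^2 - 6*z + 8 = (z - 4)*(z - 2)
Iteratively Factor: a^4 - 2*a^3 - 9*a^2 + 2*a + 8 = (a + 2)*(a^3 - 4*a^2 - a + 4) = (a - 1)*(a + 2)*(a^2 - 3*a - 4) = (a - 4)*(a - 1)*(a + 2)*(a + 1)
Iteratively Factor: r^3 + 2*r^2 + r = (r)*(r^2 + 2*r + 1) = r*(r + 1)*(r + 1)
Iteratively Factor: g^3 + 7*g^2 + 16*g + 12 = (g + 3)*(g^2 + 4*g + 4) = (g + 2)*(g + 3)*(g + 2)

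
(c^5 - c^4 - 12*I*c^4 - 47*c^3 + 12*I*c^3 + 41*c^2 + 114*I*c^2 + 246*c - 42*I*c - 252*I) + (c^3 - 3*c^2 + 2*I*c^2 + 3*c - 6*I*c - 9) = c^5 - c^4 - 12*I*c^4 - 46*c^3 + 12*I*c^3 + 38*c^2 + 116*I*c^2 + 249*c - 48*I*c - 9 - 252*I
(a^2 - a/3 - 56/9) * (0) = 0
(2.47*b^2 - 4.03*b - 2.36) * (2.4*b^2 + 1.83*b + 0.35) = 5.928*b^4 - 5.1519*b^3 - 12.1744*b^2 - 5.7293*b - 0.826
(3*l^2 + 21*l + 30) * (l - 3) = 3*l^3 + 12*l^2 - 33*l - 90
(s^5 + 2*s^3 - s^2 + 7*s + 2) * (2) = 2*s^5 + 4*s^3 - 2*s^2 + 14*s + 4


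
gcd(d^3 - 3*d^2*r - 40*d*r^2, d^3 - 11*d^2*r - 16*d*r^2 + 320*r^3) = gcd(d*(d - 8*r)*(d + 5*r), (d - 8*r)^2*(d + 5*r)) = -d^2 + 3*d*r + 40*r^2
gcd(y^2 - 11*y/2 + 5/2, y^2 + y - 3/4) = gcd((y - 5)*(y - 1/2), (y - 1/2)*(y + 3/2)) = y - 1/2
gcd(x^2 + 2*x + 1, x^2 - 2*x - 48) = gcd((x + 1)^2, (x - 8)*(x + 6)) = 1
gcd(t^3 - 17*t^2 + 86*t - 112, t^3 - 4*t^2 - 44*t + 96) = t^2 - 10*t + 16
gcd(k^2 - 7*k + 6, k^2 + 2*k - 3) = k - 1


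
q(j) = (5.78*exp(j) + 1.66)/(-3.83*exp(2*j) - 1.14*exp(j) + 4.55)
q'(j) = (5.78*exp(j) + 1.66)*(7.66*exp(2*j) + 1.14*exp(j))/(-3.83*exp(2*j) - 1.14*exp(j) + 4.55)^2 + 5.78*exp(j)/(-3.83*exp(2*j) - 1.14*exp(j) + 4.55)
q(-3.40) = 0.41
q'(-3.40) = 0.05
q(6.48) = -0.00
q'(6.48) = 0.00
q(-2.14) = 0.54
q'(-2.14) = 0.19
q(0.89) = -0.75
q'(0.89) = 1.06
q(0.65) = -1.09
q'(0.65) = 1.88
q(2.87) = -0.09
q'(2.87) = 0.09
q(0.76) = -0.91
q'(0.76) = 1.41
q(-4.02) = 0.39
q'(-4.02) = 0.02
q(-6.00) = 0.37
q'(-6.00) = 0.00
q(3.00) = -0.08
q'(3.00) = 0.08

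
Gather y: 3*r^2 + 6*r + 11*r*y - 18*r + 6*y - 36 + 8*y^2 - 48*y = 3*r^2 - 12*r + 8*y^2 + y*(11*r - 42) - 36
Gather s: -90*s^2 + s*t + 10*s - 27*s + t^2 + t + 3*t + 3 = -90*s^2 + s*(t - 17) + t^2 + 4*t + 3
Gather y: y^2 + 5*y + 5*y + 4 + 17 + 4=y^2 + 10*y + 25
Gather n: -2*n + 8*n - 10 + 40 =6*n + 30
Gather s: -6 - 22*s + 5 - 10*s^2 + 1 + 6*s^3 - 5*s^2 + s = 6*s^3 - 15*s^2 - 21*s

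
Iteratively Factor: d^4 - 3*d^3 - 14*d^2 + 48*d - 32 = (d + 4)*(d^3 - 7*d^2 + 14*d - 8) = (d - 2)*(d + 4)*(d^2 - 5*d + 4) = (d - 4)*(d - 2)*(d + 4)*(d - 1)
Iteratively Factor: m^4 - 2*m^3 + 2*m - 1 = (m - 1)*(m^3 - m^2 - m + 1) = (m - 1)^2*(m^2 - 1) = (m - 1)^3*(m + 1)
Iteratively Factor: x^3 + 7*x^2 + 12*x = (x)*(x^2 + 7*x + 12) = x*(x + 4)*(x + 3)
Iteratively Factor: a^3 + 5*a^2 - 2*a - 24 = (a + 4)*(a^2 + a - 6) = (a - 2)*(a + 4)*(a + 3)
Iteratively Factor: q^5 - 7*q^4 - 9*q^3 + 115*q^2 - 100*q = (q + 4)*(q^4 - 11*q^3 + 35*q^2 - 25*q) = (q - 5)*(q + 4)*(q^3 - 6*q^2 + 5*q) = (q - 5)^2*(q + 4)*(q^2 - q) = (q - 5)^2*(q - 1)*(q + 4)*(q)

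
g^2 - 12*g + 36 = (g - 6)^2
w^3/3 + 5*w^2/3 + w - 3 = (w/3 + 1)*(w - 1)*(w + 3)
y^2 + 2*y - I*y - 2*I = (y + 2)*(y - I)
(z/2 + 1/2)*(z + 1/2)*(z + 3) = z^3/2 + 9*z^2/4 + 5*z/2 + 3/4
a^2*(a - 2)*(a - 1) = a^4 - 3*a^3 + 2*a^2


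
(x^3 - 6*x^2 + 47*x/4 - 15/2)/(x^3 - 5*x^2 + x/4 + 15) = (2*x^2 - 7*x + 6)/(2*x^2 - 5*x - 12)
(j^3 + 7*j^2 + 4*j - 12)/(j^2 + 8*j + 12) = j - 1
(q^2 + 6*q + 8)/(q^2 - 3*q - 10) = (q + 4)/(q - 5)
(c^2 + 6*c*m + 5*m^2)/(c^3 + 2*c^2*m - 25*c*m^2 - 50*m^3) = (c + m)/(c^2 - 3*c*m - 10*m^2)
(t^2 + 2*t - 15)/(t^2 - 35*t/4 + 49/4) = 4*(t^2 + 2*t - 15)/(4*t^2 - 35*t + 49)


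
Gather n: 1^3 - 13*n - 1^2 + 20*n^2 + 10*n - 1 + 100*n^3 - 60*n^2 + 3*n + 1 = 100*n^3 - 40*n^2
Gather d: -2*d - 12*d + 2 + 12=14 - 14*d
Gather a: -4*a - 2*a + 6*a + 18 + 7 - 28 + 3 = 0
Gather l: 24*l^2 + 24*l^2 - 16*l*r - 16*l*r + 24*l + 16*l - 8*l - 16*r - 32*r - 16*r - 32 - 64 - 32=48*l^2 + l*(32 - 32*r) - 64*r - 128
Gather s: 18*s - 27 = 18*s - 27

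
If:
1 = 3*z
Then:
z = 1/3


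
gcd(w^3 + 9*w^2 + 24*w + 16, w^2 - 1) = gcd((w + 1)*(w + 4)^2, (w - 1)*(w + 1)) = w + 1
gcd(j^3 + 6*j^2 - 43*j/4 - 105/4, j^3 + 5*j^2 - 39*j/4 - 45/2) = j^2 - j - 15/4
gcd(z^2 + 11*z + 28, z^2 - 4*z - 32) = z + 4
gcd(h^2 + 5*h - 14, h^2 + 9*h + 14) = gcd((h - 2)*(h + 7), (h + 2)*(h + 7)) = h + 7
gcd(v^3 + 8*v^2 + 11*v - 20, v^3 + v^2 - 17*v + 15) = v^2 + 4*v - 5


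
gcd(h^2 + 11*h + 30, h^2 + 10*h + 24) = h + 6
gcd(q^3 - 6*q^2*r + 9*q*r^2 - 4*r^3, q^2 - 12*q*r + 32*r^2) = q - 4*r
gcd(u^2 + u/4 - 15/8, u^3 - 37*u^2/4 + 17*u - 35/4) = u - 5/4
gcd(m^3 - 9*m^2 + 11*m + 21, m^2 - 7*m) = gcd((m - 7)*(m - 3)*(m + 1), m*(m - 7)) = m - 7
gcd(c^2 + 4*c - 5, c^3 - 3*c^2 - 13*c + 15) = c - 1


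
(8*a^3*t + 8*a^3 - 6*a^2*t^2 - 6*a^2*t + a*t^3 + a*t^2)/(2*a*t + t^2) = a*(8*a^2*t + 8*a^2 - 6*a*t^2 - 6*a*t + t^3 + t^2)/(t*(2*a + t))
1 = 1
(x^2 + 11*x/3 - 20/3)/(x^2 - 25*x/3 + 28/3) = (x + 5)/(x - 7)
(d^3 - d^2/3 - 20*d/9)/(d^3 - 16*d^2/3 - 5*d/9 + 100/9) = d/(d - 5)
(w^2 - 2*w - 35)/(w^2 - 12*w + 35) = (w + 5)/(w - 5)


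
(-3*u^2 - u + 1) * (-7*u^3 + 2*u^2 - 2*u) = 21*u^5 + u^4 - 3*u^3 + 4*u^2 - 2*u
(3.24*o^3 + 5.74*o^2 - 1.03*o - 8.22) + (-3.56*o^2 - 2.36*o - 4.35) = 3.24*o^3 + 2.18*o^2 - 3.39*o - 12.57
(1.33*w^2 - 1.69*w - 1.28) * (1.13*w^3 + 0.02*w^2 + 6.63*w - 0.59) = 1.5029*w^5 - 1.8831*w^4 + 7.3377*w^3 - 12.015*w^2 - 7.4893*w + 0.7552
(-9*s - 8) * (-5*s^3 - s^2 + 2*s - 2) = 45*s^4 + 49*s^3 - 10*s^2 + 2*s + 16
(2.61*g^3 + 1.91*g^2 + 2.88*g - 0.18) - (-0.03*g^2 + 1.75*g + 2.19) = 2.61*g^3 + 1.94*g^2 + 1.13*g - 2.37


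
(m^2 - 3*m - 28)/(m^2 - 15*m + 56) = (m + 4)/(m - 8)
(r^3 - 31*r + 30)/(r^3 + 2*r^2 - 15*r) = (r^3 - 31*r + 30)/(r*(r^2 + 2*r - 15))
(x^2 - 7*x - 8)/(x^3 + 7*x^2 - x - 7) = (x - 8)/(x^2 + 6*x - 7)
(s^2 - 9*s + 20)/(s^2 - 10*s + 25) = (s - 4)/(s - 5)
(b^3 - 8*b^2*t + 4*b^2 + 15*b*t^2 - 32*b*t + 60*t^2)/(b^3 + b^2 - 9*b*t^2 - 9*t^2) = (b^2 - 5*b*t + 4*b - 20*t)/(b^2 + 3*b*t + b + 3*t)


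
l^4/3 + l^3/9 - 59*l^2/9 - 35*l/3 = l*(l/3 + 1)*(l - 5)*(l + 7/3)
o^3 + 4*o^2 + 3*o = o*(o + 1)*(o + 3)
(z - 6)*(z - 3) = z^2 - 9*z + 18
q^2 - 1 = (q - 1)*(q + 1)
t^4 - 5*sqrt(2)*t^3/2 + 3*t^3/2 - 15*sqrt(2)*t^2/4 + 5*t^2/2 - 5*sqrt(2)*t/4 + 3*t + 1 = (t + 1/2)*(t + 1)*(t - 2*sqrt(2))*(t - sqrt(2)/2)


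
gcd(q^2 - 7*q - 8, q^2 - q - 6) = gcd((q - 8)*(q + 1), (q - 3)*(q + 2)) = 1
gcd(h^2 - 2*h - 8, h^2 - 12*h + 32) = h - 4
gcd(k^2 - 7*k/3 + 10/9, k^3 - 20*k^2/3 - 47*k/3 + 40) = k - 5/3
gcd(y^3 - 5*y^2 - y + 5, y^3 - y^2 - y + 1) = y^2 - 1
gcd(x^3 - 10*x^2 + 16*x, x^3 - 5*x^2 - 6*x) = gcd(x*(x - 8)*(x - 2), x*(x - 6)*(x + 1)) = x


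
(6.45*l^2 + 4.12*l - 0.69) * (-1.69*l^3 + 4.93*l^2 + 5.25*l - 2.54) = -10.9005*l^5 + 24.8357*l^4 + 55.3402*l^3 + 1.8453*l^2 - 14.0873*l + 1.7526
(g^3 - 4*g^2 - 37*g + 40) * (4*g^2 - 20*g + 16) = 4*g^5 - 36*g^4 - 52*g^3 + 836*g^2 - 1392*g + 640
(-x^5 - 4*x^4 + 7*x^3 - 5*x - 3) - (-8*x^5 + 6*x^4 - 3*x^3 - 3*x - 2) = 7*x^5 - 10*x^4 + 10*x^3 - 2*x - 1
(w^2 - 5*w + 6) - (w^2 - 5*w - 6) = 12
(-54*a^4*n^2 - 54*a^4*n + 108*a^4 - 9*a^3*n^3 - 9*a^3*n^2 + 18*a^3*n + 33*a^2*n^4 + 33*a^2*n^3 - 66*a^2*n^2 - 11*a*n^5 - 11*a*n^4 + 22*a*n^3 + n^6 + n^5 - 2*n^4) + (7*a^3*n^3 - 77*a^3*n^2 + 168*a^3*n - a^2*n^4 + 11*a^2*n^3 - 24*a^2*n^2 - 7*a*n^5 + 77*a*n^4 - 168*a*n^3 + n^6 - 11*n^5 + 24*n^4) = -54*a^4*n^2 - 54*a^4*n + 108*a^4 - 2*a^3*n^3 - 86*a^3*n^2 + 186*a^3*n + 32*a^2*n^4 + 44*a^2*n^3 - 90*a^2*n^2 - 18*a*n^5 + 66*a*n^4 - 146*a*n^3 + 2*n^6 - 10*n^5 + 22*n^4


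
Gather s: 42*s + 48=42*s + 48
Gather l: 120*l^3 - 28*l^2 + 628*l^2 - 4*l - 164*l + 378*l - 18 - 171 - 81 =120*l^3 + 600*l^2 + 210*l - 270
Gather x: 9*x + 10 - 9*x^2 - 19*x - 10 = -9*x^2 - 10*x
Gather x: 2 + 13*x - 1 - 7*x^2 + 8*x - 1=-7*x^2 + 21*x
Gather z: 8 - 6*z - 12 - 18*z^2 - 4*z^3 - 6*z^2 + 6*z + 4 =-4*z^3 - 24*z^2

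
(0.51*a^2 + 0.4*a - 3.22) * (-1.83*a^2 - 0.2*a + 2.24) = -0.9333*a^4 - 0.834*a^3 + 6.955*a^2 + 1.54*a - 7.2128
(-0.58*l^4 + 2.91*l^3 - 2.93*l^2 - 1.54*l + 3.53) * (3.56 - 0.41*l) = 0.2378*l^5 - 3.2579*l^4 + 11.5609*l^3 - 9.7994*l^2 - 6.9297*l + 12.5668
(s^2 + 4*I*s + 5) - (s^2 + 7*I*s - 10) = -3*I*s + 15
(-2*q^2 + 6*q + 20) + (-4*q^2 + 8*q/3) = -6*q^2 + 26*q/3 + 20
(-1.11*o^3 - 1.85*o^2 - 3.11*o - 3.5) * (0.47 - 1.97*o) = 2.1867*o^4 + 3.1228*o^3 + 5.2572*o^2 + 5.4333*o - 1.645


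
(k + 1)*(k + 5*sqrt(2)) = k^2 + k + 5*sqrt(2)*k + 5*sqrt(2)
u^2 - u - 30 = (u - 6)*(u + 5)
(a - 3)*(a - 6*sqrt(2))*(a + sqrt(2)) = a^3 - 5*sqrt(2)*a^2 - 3*a^2 - 12*a + 15*sqrt(2)*a + 36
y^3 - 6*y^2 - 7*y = y*(y - 7)*(y + 1)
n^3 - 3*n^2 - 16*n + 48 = (n - 4)*(n - 3)*(n + 4)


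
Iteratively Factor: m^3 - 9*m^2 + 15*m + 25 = (m + 1)*(m^2 - 10*m + 25) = (m - 5)*(m + 1)*(m - 5)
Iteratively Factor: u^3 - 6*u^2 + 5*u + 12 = (u + 1)*(u^2 - 7*u + 12) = (u - 3)*(u + 1)*(u - 4)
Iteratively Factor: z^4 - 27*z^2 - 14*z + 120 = (z + 4)*(z^3 - 4*z^2 - 11*z + 30) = (z - 5)*(z + 4)*(z^2 + z - 6) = (z - 5)*(z - 2)*(z + 4)*(z + 3)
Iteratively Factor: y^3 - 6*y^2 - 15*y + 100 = (y - 5)*(y^2 - y - 20) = (y - 5)^2*(y + 4)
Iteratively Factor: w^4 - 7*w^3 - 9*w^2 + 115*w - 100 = (w + 4)*(w^3 - 11*w^2 + 35*w - 25) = (w - 1)*(w + 4)*(w^2 - 10*w + 25) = (w - 5)*(w - 1)*(w + 4)*(w - 5)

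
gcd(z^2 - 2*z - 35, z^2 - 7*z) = z - 7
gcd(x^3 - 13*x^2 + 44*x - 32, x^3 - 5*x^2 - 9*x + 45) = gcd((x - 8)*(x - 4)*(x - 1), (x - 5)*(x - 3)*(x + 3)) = 1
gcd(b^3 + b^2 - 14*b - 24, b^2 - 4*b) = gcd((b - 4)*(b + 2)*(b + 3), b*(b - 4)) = b - 4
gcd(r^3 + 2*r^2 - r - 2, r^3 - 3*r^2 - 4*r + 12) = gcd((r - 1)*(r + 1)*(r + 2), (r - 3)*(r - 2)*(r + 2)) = r + 2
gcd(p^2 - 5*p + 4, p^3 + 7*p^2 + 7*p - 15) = p - 1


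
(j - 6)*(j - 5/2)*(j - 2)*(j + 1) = j^4 - 19*j^3/2 + 43*j^2/2 + 2*j - 30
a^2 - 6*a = a*(a - 6)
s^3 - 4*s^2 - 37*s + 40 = (s - 8)*(s - 1)*(s + 5)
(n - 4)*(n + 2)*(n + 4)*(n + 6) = n^4 + 8*n^3 - 4*n^2 - 128*n - 192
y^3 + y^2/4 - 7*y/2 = y*(y - 7/4)*(y + 2)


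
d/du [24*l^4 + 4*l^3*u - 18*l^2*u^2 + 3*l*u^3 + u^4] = 4*l^3 - 36*l^2*u + 9*l*u^2 + 4*u^3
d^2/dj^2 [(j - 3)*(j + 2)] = 2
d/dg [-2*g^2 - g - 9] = -4*g - 1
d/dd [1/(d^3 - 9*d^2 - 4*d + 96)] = (-3*d^2 + 18*d + 4)/(d^3 - 9*d^2 - 4*d + 96)^2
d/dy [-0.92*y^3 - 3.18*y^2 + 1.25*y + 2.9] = -2.76*y^2 - 6.36*y + 1.25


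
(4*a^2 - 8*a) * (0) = 0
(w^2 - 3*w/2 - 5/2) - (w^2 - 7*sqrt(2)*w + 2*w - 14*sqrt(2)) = -7*w/2 + 7*sqrt(2)*w - 5/2 + 14*sqrt(2)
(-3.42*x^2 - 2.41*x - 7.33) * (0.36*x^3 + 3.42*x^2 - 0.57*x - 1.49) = -1.2312*x^5 - 12.564*x^4 - 8.9316*x^3 - 18.5991*x^2 + 7.769*x + 10.9217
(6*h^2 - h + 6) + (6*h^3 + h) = 6*h^3 + 6*h^2 + 6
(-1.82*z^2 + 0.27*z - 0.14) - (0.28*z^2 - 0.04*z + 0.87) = -2.1*z^2 + 0.31*z - 1.01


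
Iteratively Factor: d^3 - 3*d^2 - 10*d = (d - 5)*(d^2 + 2*d) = (d - 5)*(d + 2)*(d)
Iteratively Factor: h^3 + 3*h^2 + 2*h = (h + 1)*(h^2 + 2*h) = (h + 1)*(h + 2)*(h)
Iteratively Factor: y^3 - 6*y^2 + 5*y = (y)*(y^2 - 6*y + 5) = y*(y - 5)*(y - 1)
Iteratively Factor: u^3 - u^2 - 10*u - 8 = (u + 2)*(u^2 - 3*u - 4) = (u - 4)*(u + 2)*(u + 1)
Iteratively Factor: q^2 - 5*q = (q)*(q - 5)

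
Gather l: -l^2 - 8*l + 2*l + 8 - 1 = -l^2 - 6*l + 7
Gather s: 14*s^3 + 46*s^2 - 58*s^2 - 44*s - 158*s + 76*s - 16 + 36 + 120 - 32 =14*s^3 - 12*s^2 - 126*s + 108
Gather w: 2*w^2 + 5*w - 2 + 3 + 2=2*w^2 + 5*w + 3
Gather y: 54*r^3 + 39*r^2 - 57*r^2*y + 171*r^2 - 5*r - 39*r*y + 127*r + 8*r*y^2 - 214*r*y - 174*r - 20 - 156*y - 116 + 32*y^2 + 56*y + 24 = 54*r^3 + 210*r^2 - 52*r + y^2*(8*r + 32) + y*(-57*r^2 - 253*r - 100) - 112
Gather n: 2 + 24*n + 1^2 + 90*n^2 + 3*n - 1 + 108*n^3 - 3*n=108*n^3 + 90*n^2 + 24*n + 2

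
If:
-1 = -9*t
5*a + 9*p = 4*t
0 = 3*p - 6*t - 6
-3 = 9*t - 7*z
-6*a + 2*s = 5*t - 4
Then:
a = -176/45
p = 20/9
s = -1211/90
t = 1/9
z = 4/7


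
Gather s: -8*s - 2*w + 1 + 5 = -8*s - 2*w + 6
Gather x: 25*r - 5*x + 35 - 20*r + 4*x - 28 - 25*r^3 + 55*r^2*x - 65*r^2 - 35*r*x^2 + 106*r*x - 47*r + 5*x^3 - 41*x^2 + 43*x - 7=-25*r^3 - 65*r^2 - 42*r + 5*x^3 + x^2*(-35*r - 41) + x*(55*r^2 + 106*r + 42)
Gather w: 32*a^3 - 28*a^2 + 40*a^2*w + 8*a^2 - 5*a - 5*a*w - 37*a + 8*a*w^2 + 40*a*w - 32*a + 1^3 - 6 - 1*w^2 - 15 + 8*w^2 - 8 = 32*a^3 - 20*a^2 - 74*a + w^2*(8*a + 7) + w*(40*a^2 + 35*a) - 28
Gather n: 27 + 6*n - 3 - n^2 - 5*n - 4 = -n^2 + n + 20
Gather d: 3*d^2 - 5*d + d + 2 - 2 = 3*d^2 - 4*d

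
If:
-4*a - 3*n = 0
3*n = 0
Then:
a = 0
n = 0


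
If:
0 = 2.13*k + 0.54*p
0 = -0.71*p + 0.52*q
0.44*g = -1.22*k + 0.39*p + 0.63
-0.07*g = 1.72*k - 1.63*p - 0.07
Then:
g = 1.46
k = -0.00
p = 0.02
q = 0.02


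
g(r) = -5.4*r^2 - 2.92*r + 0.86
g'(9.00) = -100.12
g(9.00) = -462.82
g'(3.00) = -35.32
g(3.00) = -56.50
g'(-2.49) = 23.97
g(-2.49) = -25.35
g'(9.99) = -110.81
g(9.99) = -567.23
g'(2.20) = -26.68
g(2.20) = -31.70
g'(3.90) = -45.04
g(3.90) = -92.66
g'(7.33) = -82.08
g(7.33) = -310.68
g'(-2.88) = 28.18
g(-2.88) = -35.52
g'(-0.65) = 4.10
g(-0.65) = 0.48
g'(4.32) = -49.58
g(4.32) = -112.53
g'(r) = -10.8*r - 2.92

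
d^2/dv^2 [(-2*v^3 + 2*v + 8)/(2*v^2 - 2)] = 8*(3*v^2 + 1)/(v^6 - 3*v^4 + 3*v^2 - 1)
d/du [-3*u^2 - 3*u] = -6*u - 3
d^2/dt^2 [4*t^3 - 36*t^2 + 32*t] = 24*t - 72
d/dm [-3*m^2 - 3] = -6*m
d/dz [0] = 0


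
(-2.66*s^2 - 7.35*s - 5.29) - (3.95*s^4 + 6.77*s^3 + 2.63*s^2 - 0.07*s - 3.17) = -3.95*s^4 - 6.77*s^3 - 5.29*s^2 - 7.28*s - 2.12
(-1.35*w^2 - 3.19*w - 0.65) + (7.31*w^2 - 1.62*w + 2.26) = 5.96*w^2 - 4.81*w + 1.61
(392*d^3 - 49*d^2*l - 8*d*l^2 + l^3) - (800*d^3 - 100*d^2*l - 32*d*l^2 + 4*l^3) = -408*d^3 + 51*d^2*l + 24*d*l^2 - 3*l^3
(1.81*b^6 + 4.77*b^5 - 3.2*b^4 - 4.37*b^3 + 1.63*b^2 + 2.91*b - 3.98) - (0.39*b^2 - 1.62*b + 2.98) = 1.81*b^6 + 4.77*b^5 - 3.2*b^4 - 4.37*b^3 + 1.24*b^2 + 4.53*b - 6.96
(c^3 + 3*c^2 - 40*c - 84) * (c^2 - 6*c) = c^5 - 3*c^4 - 58*c^3 + 156*c^2 + 504*c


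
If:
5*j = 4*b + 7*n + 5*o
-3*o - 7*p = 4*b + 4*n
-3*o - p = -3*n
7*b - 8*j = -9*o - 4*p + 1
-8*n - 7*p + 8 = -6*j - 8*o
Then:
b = -1129/1677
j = -1076/1677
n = 28/1677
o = -212/1677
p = 240/559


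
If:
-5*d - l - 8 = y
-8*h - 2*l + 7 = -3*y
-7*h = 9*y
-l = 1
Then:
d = -196/155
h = 27/31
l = -1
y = -21/31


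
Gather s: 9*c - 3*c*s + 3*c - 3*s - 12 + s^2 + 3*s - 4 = -3*c*s + 12*c + s^2 - 16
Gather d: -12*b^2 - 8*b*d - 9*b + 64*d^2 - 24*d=-12*b^2 - 9*b + 64*d^2 + d*(-8*b - 24)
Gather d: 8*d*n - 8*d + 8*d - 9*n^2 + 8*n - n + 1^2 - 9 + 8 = 8*d*n - 9*n^2 + 7*n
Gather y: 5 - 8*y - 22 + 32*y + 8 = 24*y - 9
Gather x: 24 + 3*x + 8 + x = 4*x + 32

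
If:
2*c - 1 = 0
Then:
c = 1/2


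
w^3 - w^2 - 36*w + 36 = (w - 6)*(w - 1)*(w + 6)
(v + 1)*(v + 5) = v^2 + 6*v + 5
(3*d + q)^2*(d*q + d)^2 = 9*d^4*q^2 + 18*d^4*q + 9*d^4 + 6*d^3*q^3 + 12*d^3*q^2 + 6*d^3*q + d^2*q^4 + 2*d^2*q^3 + d^2*q^2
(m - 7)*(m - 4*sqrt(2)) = m^2 - 7*m - 4*sqrt(2)*m + 28*sqrt(2)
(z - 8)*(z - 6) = z^2 - 14*z + 48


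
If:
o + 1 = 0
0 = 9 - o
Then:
No Solution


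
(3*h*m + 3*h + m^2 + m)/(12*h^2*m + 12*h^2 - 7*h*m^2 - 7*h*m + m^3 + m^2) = (3*h + m)/(12*h^2 - 7*h*m + m^2)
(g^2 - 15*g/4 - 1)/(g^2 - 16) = (g + 1/4)/(g + 4)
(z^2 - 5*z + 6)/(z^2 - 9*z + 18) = (z - 2)/(z - 6)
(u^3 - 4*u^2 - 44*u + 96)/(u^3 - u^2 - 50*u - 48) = (u - 2)/(u + 1)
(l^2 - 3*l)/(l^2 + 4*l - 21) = l/(l + 7)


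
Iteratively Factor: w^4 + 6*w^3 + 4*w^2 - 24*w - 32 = (w + 2)*(w^3 + 4*w^2 - 4*w - 16) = (w - 2)*(w + 2)*(w^2 + 6*w + 8) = (w - 2)*(w + 2)^2*(w + 4)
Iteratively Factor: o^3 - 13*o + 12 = (o - 1)*(o^2 + o - 12) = (o - 1)*(o + 4)*(o - 3)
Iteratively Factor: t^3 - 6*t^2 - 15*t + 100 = (t - 5)*(t^2 - t - 20) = (t - 5)*(t + 4)*(t - 5)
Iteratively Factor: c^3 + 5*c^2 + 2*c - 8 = (c - 1)*(c^2 + 6*c + 8) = (c - 1)*(c + 2)*(c + 4)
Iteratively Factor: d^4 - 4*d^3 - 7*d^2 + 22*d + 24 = (d - 3)*(d^3 - d^2 - 10*d - 8) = (d - 3)*(d + 2)*(d^2 - 3*d - 4) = (d - 3)*(d + 1)*(d + 2)*(d - 4)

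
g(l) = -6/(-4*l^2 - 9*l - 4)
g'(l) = -6*(8*l + 9)/(-4*l^2 - 9*l - 4)^2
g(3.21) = 0.08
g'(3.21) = -0.04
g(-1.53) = -14.76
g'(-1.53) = 117.70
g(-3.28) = 0.34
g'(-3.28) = 0.34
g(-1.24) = -5.94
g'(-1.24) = 5.42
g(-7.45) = 0.04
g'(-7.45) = 0.01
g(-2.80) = 0.59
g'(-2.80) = 0.78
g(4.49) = 0.05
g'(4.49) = -0.02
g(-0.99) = -6.06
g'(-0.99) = -6.62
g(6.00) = 0.03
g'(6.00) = -0.00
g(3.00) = 0.09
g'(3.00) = -0.04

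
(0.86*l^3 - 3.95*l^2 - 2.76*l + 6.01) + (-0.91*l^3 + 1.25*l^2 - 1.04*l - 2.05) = -0.05*l^3 - 2.7*l^2 - 3.8*l + 3.96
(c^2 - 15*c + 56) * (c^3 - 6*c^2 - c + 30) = c^5 - 21*c^4 + 145*c^3 - 291*c^2 - 506*c + 1680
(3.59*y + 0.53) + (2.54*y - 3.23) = 6.13*y - 2.7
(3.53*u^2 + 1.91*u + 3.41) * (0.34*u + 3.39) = 1.2002*u^3 + 12.6161*u^2 + 7.6343*u + 11.5599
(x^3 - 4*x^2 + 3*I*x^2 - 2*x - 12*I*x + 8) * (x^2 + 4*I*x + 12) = x^5 - 4*x^4 + 7*I*x^4 - 2*x^3 - 28*I*x^3 + 8*x^2 + 28*I*x^2 - 24*x - 112*I*x + 96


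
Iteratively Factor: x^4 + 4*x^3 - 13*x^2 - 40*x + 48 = (x - 3)*(x^3 + 7*x^2 + 8*x - 16) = (x - 3)*(x - 1)*(x^2 + 8*x + 16) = (x - 3)*(x - 1)*(x + 4)*(x + 4)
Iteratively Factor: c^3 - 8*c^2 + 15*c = (c)*(c^2 - 8*c + 15) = c*(c - 3)*(c - 5)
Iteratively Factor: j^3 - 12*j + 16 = (j - 2)*(j^2 + 2*j - 8) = (j - 2)^2*(j + 4)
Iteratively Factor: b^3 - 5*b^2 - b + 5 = (b + 1)*(b^2 - 6*b + 5) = (b - 1)*(b + 1)*(b - 5)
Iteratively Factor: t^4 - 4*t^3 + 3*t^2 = (t - 3)*(t^3 - t^2) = (t - 3)*(t - 1)*(t^2) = t*(t - 3)*(t - 1)*(t)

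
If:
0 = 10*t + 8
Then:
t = -4/5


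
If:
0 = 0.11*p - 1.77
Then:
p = 16.09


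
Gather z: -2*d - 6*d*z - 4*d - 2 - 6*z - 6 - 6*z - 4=-6*d + z*(-6*d - 12) - 12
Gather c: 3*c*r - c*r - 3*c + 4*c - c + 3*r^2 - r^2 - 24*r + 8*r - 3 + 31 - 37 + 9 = 2*c*r + 2*r^2 - 16*r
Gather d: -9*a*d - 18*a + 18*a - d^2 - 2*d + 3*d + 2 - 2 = -d^2 + d*(1 - 9*a)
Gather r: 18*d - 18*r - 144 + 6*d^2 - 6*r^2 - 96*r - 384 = 6*d^2 + 18*d - 6*r^2 - 114*r - 528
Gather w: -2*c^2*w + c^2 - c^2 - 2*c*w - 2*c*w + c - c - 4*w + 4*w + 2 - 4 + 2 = w*(-2*c^2 - 4*c)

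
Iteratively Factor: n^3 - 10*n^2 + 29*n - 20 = (n - 1)*(n^2 - 9*n + 20) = (n - 5)*(n - 1)*(n - 4)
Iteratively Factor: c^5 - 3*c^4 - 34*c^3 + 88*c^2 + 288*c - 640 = (c + 4)*(c^4 - 7*c^3 - 6*c^2 + 112*c - 160) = (c - 4)*(c + 4)*(c^3 - 3*c^2 - 18*c + 40) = (c - 4)*(c - 2)*(c + 4)*(c^2 - c - 20) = (c - 5)*(c - 4)*(c - 2)*(c + 4)*(c + 4)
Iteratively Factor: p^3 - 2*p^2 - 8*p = (p - 4)*(p^2 + 2*p) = (p - 4)*(p + 2)*(p)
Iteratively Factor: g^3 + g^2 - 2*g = (g + 2)*(g^2 - g) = g*(g + 2)*(g - 1)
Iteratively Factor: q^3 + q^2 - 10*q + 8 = (q - 1)*(q^2 + 2*q - 8) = (q - 2)*(q - 1)*(q + 4)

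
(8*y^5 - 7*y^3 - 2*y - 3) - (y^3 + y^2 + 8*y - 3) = 8*y^5 - 8*y^3 - y^2 - 10*y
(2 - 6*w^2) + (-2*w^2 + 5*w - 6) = -8*w^2 + 5*w - 4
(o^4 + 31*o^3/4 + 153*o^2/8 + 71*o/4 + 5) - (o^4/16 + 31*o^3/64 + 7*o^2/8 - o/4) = 15*o^4/16 + 465*o^3/64 + 73*o^2/4 + 18*o + 5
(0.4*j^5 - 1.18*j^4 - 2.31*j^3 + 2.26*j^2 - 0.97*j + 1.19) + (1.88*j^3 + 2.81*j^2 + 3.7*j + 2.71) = 0.4*j^5 - 1.18*j^4 - 0.43*j^3 + 5.07*j^2 + 2.73*j + 3.9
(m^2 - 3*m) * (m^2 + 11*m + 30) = m^4 + 8*m^3 - 3*m^2 - 90*m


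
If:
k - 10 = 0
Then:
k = 10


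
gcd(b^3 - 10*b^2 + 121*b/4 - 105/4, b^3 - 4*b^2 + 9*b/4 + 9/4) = b - 3/2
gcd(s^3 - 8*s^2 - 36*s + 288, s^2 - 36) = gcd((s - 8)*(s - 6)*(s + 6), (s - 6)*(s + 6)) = s^2 - 36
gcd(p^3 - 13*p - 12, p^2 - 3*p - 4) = p^2 - 3*p - 4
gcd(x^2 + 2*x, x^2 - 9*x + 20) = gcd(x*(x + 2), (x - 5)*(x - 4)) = 1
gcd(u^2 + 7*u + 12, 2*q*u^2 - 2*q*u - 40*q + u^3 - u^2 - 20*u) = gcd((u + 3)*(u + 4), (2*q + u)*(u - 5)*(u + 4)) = u + 4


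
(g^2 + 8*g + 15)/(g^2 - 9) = (g + 5)/(g - 3)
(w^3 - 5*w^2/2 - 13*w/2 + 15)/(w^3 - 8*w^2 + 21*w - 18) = (w + 5/2)/(w - 3)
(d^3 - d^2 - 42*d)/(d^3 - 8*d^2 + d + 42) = d*(d + 6)/(d^2 - d - 6)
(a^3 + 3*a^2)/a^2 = a + 3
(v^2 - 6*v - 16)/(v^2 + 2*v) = (v - 8)/v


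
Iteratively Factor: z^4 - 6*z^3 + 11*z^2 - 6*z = (z)*(z^3 - 6*z^2 + 11*z - 6) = z*(z - 1)*(z^2 - 5*z + 6) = z*(z - 2)*(z - 1)*(z - 3)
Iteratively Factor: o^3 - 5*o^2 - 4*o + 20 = (o + 2)*(o^2 - 7*o + 10) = (o - 2)*(o + 2)*(o - 5)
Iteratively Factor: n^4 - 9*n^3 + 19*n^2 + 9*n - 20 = (n + 1)*(n^3 - 10*n^2 + 29*n - 20) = (n - 1)*(n + 1)*(n^2 - 9*n + 20) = (n - 5)*(n - 1)*(n + 1)*(n - 4)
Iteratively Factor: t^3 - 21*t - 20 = (t + 4)*(t^2 - 4*t - 5) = (t - 5)*(t + 4)*(t + 1)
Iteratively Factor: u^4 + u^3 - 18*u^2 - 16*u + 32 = (u + 2)*(u^3 - u^2 - 16*u + 16) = (u - 4)*(u + 2)*(u^2 + 3*u - 4) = (u - 4)*(u + 2)*(u + 4)*(u - 1)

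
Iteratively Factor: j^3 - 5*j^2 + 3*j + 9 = (j - 3)*(j^2 - 2*j - 3) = (j - 3)^2*(j + 1)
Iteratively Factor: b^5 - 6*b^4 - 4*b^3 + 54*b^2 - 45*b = (b - 3)*(b^4 - 3*b^3 - 13*b^2 + 15*b) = (b - 3)*(b - 1)*(b^3 - 2*b^2 - 15*b) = (b - 3)*(b - 1)*(b + 3)*(b^2 - 5*b) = (b - 5)*(b - 3)*(b - 1)*(b + 3)*(b)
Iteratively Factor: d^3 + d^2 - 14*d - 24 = (d - 4)*(d^2 + 5*d + 6) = (d - 4)*(d + 3)*(d + 2)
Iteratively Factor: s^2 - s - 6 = (s - 3)*(s + 2)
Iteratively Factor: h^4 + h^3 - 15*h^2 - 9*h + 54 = (h - 3)*(h^3 + 4*h^2 - 3*h - 18) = (h - 3)*(h + 3)*(h^2 + h - 6) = (h - 3)*(h + 3)^2*(h - 2)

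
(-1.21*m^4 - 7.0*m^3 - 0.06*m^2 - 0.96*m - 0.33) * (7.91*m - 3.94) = -9.5711*m^5 - 50.6026*m^4 + 27.1054*m^3 - 7.3572*m^2 + 1.1721*m + 1.3002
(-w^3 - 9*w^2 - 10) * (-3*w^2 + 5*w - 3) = 3*w^5 + 22*w^4 - 42*w^3 + 57*w^2 - 50*w + 30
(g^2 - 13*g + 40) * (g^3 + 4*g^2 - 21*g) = g^5 - 9*g^4 - 33*g^3 + 433*g^2 - 840*g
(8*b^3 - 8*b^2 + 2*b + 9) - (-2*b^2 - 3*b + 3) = 8*b^3 - 6*b^2 + 5*b + 6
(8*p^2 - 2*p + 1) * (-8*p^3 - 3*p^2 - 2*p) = -64*p^5 - 8*p^4 - 18*p^3 + p^2 - 2*p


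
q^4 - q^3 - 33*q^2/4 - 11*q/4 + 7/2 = (q - 7/2)*(q - 1/2)*(q + 1)*(q + 2)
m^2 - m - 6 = (m - 3)*(m + 2)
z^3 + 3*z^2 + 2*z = z*(z + 1)*(z + 2)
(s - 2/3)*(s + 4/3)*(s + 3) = s^3 + 11*s^2/3 + 10*s/9 - 8/3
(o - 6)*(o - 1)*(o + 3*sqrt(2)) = o^3 - 7*o^2 + 3*sqrt(2)*o^2 - 21*sqrt(2)*o + 6*o + 18*sqrt(2)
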